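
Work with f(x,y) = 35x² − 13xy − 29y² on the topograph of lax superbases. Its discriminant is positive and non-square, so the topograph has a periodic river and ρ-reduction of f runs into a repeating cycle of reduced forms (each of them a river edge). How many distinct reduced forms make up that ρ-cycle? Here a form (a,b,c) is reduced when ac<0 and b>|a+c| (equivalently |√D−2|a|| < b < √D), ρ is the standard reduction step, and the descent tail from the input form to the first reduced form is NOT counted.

D = 4229, ⌊√D⌋ = 65
descent: ρ → (-29,13,35)  [lands on river]
river: ρ → (35,57,-7)
river: ρ → (-7,55,43)
river: ρ → (43,31,-19)
river: ρ → (-19,45,29)
river: ρ → (29,13,-35)
river: ρ → (-35,57,7)
river: ρ → (7,55,-43)
river: ρ → (-43,31,19)
river: ρ → (19,45,-29)
ρ-cycle length = 10 (tail of 1 descent step not counted)

10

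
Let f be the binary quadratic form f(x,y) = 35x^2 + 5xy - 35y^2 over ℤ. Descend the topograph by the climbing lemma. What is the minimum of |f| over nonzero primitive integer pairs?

river: ρ → (-35,65,5)
river: ρ → (5,65,-35)
river: ρ → (-35,5,35)
river: ρ → (35,65,-5)
river: ρ → (-5,65,35)
river: ρ → (35,5,-35)
closes: descent 0, river 6
min |a| on river = 5

5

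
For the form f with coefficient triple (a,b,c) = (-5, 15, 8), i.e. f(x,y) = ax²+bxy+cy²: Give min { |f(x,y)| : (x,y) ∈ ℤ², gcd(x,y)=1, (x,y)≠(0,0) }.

river: ρ → (8,17,-3)
river: ρ → (-3,19,2)
river: ρ → (2,17,-12)
river: ρ → (-12,7,7)
river: ρ → (7,7,-12)
river: ρ → (-12,17,2)
river: ρ → (2,19,-3)
river: ρ → (-3,17,8)
river: ρ → (8,15,-5)
river: ρ → (-5,15,8)
closes: descent 0, river 10
min |a| on river = 2

2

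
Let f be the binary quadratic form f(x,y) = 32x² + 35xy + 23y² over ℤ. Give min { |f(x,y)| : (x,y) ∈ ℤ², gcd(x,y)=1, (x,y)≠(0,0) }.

translate: b→-29 (≡35 mod 64), so (32,35,23)→(32,-29,20)
flip: (32,-29,20)→(20,29,32)
translate: b→-11 (≡29 mod 40), so (20,29,32)→(20,-11,23)
reduced (well bottom): (20,-11,23) with a≤c, −a<b≤a
well minimum = a = 20

20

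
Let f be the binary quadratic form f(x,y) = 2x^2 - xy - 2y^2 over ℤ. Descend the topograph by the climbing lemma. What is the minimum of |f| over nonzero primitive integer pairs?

descent: ρ → (-2,1,2)  [lands on river]
river: ρ → (2,3,-1)
river: ρ → (-1,3,2)
river: ρ → (2,1,-2)
river: ρ → (-2,3,1)
river: ρ → (1,3,-2)
closes: descent 1, river 6
min |a| on river = 1

1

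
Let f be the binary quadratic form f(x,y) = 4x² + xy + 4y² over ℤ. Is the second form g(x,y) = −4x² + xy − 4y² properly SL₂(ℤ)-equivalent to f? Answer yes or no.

D₁ = -63, D₂ = -63
f: reduced (well bottom): (4,1,4) with a≤c, −a<b≤a
g is negative-definite; reduce −g:
−g: flip: (4,-1,4)→(4,1,4)
−g: reduced (well bottom): (4,1,4) with a≤c, −a<b≤a
flip sign back: reduced form of g is (-4,-1,-4)
reduced forms (4, 1, 4) vs (-4, -1, -4) ⇒ inequivalent

no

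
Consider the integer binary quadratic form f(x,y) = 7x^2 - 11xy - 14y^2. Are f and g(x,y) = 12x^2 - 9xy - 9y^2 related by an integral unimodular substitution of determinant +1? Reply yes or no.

D₁ = 513, D₂ = 513
river cycle of f (length 16): (-14, 11, 7), (7, 17, -8), (-8, 15, 9), (9, 21, -2), (-2, 19, 19), (19, 19, -2), (-2, 21, 9), (9, 15, -8), (-8, 17, 7), (7, 11, -14), … (6 more)
river cycle of g (length 6): (-9, 9, 12), (12, 15, -6), (-6, 21, 3), (3, 21, -6), (-6, 15, 12), (12, 9, -9)
cycles differ ⇒ inequivalent

no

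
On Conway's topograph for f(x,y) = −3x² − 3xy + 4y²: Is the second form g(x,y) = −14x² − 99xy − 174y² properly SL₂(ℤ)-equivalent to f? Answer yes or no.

D₁ = 57, D₂ = 57
river cycle of f (length 6): (4, 3, -3), (-3, 3, 4), (4, 5, -2), (-2, 7, 1), (1, 7, -2), (-2, 5, 4)
river cycle of g (length 6): (-2, 7, 1), (1, 7, -2), (-2, 5, 4), (4, 3, -3), (-3, 3, 4), (4, 5, -2)
cycles coincide ⇒ equivalent

yes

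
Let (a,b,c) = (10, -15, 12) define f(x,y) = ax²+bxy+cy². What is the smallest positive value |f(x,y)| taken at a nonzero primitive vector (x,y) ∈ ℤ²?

translate: b→5 (≡-15 mod 20), so (10,-15,12)→(10,5,7)
flip: (10,5,7)→(7,-5,10)
reduced (well bottom): (7,-5,10) with a≤c, −a<b≤a
well minimum = a = 7

7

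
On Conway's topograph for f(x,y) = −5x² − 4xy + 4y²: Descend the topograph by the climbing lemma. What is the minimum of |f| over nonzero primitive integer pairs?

descent: ρ → (4,4,-5)  [lands on river]
river: ρ → (-5,6,3)
river: ρ → (3,6,-5)
river: ρ → (-5,4,4)
closes: descent 1, river 4
min |a| on river = 3

3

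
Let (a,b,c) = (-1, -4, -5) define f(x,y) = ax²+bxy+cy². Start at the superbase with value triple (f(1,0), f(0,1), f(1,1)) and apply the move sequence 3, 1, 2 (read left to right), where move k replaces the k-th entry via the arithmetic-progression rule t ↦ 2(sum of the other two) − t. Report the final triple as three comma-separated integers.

start (-1,-5,-10) = (f(1,0),f(0,1),f(1,1))
replace slot 3: 2·((-1)+(-5)) − (-10) = -2 → (-1,-5,-2)
replace slot 1: 2·((-5)+(-2)) − (-1) = -13 → (-13,-5,-2)
replace slot 2: 2·((-13)+(-2)) − (-5) = -25 → (-13,-25,-2)

-13,-25,-2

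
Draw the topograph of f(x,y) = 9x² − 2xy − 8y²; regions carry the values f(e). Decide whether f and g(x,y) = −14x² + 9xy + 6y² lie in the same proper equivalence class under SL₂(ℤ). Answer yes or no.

D₁ = 292, D₂ = 417
discriminants differ ⇒ not SL₂(ℤ)-equivalent

no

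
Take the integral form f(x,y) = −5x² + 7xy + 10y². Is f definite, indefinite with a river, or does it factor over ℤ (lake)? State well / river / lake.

D = b²−4ac = 7² − 4·(-5)·10 = 249
D > 0 non-square ⇒ indefinite ⇒ periodic river

river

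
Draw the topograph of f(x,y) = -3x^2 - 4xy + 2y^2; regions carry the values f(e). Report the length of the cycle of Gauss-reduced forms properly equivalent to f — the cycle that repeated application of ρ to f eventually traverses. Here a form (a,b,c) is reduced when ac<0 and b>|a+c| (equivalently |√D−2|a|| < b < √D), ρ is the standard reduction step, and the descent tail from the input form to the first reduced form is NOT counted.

D = 40, ⌊√D⌋ = 6
descent: ρ → (2,4,-3)  [lands on river]
river: ρ → (-3,2,3)
river: ρ → (3,4,-2)
river: ρ → (-2,4,3)
river: ρ → (3,2,-3)
river: ρ → (-3,4,2)
ρ-cycle length = 6 (tail of 1 descent step not counted)

6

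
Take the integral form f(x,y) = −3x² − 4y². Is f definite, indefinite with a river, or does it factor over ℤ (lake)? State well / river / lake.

D = b²−4ac = 0² − 4·(-3)·(-4) = -48
D < 0 ⇒ definite ⇒ every region one sign ⇒ single well

well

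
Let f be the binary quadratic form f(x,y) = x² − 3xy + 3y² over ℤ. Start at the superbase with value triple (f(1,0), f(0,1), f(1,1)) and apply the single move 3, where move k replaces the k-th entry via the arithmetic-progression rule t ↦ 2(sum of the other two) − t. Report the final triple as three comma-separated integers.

start (1,3,1) = (f(1,0),f(0,1),f(1,1))
replace slot 3: 2·(1+3) − 1 = 7 → (1,3,7)

1,3,7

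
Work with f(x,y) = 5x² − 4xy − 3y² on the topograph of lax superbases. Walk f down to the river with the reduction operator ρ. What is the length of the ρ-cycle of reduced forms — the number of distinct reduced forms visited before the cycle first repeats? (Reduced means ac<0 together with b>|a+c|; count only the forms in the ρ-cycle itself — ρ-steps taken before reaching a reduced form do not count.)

D = 76, ⌊√D⌋ = 8
descent: ρ → (-3,4,5)  [lands on river]
river: ρ → (5,6,-2)
river: ρ → (-2,6,5)
river: ρ → (5,4,-3)
river: ρ → (-3,8,1)
river: ρ → (1,8,-3)
ρ-cycle length = 6 (tail of 1 descent step not counted)

6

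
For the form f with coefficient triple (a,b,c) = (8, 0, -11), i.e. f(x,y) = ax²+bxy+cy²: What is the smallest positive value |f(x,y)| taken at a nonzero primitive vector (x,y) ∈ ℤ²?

descent: ρ → (-11,0,8)
descent: ρ → (8,16,-3)  [lands on river]
river: ρ → (-3,14,13)
river: ρ → (13,12,-4)
river: ρ → (-4,12,13)
river: ρ → (13,14,-3)
river: ρ → (-3,16,8)
closes: descent 2, river 6
min |a| on river = 3

3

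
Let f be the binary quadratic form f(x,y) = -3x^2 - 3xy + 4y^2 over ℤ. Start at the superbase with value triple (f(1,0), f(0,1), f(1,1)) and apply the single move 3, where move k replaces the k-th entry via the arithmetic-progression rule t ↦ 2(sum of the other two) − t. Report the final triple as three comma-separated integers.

start (-3,4,-2) = (f(1,0),f(0,1),f(1,1))
replace slot 3: 2·((-3)+4) − (-2) = 4 → (-3,4,4)

-3,4,4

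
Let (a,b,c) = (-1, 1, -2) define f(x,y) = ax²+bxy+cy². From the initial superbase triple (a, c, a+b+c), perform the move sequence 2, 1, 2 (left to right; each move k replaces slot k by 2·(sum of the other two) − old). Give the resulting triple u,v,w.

start (-1,-2,-2) = (f(1,0),f(0,1),f(1,1))
replace slot 2: 2·((-1)+(-2)) − (-2) = -4 → (-1,-4,-2)
replace slot 1: 2·((-4)+(-2)) − (-1) = -11 → (-11,-4,-2)
replace slot 2: 2·((-11)+(-2)) − (-4) = -22 → (-11,-22,-2)

-11,-22,-2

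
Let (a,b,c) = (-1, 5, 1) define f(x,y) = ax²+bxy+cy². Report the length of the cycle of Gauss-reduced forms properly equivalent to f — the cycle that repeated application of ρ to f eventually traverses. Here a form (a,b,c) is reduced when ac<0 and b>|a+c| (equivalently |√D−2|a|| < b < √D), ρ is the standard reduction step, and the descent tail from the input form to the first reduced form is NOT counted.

D = 29, ⌊√D⌋ = 5
river: ρ → (1,5,-1)
river: ρ → (-1,5,1)
ρ-cycle length = 2 (tail of 0 descent steps not counted)

2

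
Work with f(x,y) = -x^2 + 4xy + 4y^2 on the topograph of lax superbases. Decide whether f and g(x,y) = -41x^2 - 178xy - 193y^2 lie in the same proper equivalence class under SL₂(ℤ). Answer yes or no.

D₁ = 32, D₂ = 32
river cycle of f (length 2): (4, 4, -1), (-1, 4, 4)
river cycle of g (length 2): (-1, 4, 4), (4, 4, -1)
cycles coincide ⇒ equivalent

yes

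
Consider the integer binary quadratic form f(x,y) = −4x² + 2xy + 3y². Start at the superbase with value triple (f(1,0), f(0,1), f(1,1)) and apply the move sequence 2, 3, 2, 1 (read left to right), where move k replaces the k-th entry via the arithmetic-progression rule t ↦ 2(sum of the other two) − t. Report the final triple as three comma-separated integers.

start (-4,3,1) = (f(1,0),f(0,1),f(1,1))
replace slot 2: 2·((-4)+1) − 3 = -9 → (-4,-9,1)
replace slot 3: 2·((-4)+(-9)) − 1 = -27 → (-4,-9,-27)
replace slot 2: 2·((-4)+(-27)) − (-9) = -53 → (-4,-53,-27)
replace slot 1: 2·((-53)+(-27)) − (-4) = -156 → (-156,-53,-27)

-156,-53,-27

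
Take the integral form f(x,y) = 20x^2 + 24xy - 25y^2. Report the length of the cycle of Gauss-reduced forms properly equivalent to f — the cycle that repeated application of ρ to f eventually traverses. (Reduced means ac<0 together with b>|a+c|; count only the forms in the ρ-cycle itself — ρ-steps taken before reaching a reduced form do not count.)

D = 2576, ⌊√D⌋ = 50
river: ρ → (-25,26,19)
river: ρ → (19,50,-1)
river: ρ → (-1,50,19)
river: ρ → (19,26,-25)
river: ρ → (-25,24,20)
river: ρ → (20,16,-29)
river: ρ → (-29,42,7)
river: ρ → (7,42,-29)
river: ρ → (-29,16,20)
river: ρ → (20,24,-25)
ρ-cycle length = 10 (tail of 0 descent steps not counted)

10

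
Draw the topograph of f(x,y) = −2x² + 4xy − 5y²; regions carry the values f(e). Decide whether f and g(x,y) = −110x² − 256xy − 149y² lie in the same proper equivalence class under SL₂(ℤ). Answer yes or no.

D₁ = -24, D₂ = -24
f is negative-definite; reduce −f:
−f: translate: b→0 (≡-4 mod 4), so (2,-4,5)→(2,0,3)
−f: reduced (well bottom): (2,0,3) with a≤c, −a<b≤a
flip sign back: reduced form of f is (-2,0,-3)
g is negative-definite; reduce −g:
−g: translate: b→36 (≡256 mod 220), so (110,256,149)→(110,36,3)
−g: flip: (110,36,3)→(3,-36,110)
−g: translate: b→0 (≡-36 mod 6), so (3,-36,110)→(3,0,2)
−g: flip: (3,0,2)→(2,0,3)
−g: reduced (well bottom): (2,0,3) with a≤c, −a<b≤a
flip sign back: reduced form of g is (-2,0,-3)
reduced forms (-2, 0, -3) vs (-2, 0, -3) ⇒ equivalent

yes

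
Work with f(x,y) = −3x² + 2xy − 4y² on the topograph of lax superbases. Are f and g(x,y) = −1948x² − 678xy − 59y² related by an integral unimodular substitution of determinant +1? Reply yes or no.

D₁ = -44, D₂ = -44
f is negative-definite; reduce −f:
−f: reduced (well bottom): (3,-2,4) with a≤c, −a<b≤a
flip sign back: reduced form of f is (-3,2,-4)
g is negative-definite; reduce −g:
−g: flip: (1948,678,59)→(59,-678,1948)
−g: translate: b→30 (≡-678 mod 118), so (59,-678,1948)→(59,30,4)
−g: flip: (59,30,4)→(4,-30,59)
−g: translate: b→2 (≡-30 mod 8), so (4,-30,59)→(4,2,3)
−g: flip: (4,2,3)→(3,-2,4)
−g: reduced (well bottom): (3,-2,4) with a≤c, −a<b≤a
flip sign back: reduced form of g is (-3,2,-4)
reduced forms (-3, 2, -4) vs (-3, 2, -4) ⇒ equivalent

yes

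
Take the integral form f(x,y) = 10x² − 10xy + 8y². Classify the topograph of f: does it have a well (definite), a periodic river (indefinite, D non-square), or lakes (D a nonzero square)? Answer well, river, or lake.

D = b²−4ac = (-10)² − 4·10·8 = -220
D < 0 ⇒ definite ⇒ every region one sign ⇒ single well

well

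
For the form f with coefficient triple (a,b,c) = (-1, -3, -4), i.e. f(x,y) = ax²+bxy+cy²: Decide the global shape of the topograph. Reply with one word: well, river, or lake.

D = b²−4ac = (-3)² − 4·(-1)·(-4) = -7
D < 0 ⇒ definite ⇒ every region one sign ⇒ single well

well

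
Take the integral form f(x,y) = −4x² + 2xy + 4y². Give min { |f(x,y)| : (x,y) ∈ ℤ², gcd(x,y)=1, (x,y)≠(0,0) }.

river: ρ → (4,6,-2)
river: ρ → (-2,6,4)
river: ρ → (4,2,-4)
river: ρ → (-4,6,2)
river: ρ → (2,6,-4)
river: ρ → (-4,2,4)
closes: descent 0, river 6
min |a| on river = 2

2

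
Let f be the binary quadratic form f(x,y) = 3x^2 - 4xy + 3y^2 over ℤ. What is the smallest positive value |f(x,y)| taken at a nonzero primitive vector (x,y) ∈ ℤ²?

translate: b→2 (≡-4 mod 6), so (3,-4,3)→(3,2,2)
flip: (3,2,2)→(2,-2,3)
translate: b→2 (≡-2 mod 4), so (2,-2,3)→(2,2,3)
reduced (well bottom): (2,2,3) with a≤c, −a<b≤a
well minimum = a = 2

2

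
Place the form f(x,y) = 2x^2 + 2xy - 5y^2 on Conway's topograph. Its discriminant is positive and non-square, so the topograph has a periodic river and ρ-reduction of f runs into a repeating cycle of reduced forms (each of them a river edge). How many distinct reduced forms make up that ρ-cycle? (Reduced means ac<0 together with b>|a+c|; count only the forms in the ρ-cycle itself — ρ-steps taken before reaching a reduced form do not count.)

D = 44, ⌊√D⌋ = 6
descent: ρ → (-5,-2,2)
descent: ρ → (2,6,-1)  [lands on river]
river: ρ → (-1,6,2)
ρ-cycle length = 2 (tail of 2 descent steps not counted)

2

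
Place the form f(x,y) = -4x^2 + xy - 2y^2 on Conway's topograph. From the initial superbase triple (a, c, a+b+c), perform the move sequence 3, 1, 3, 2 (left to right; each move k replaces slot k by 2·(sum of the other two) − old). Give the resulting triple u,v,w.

start (-4,-2,-5) = (f(1,0),f(0,1),f(1,1))
replace slot 3: 2·((-4)+(-2)) − (-5) = -7 → (-4,-2,-7)
replace slot 1: 2·((-2)+(-7)) − (-4) = -14 → (-14,-2,-7)
replace slot 3: 2·((-14)+(-2)) − (-7) = -25 → (-14,-2,-25)
replace slot 2: 2·((-14)+(-25)) − (-2) = -76 → (-14,-76,-25)

-14,-76,-25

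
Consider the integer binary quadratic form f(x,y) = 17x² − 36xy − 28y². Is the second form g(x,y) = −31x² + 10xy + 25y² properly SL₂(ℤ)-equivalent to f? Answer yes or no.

D₁ = 3200, D₂ = 3200
river cycle of f (length 14): (-28, 36, 17), (17, 32, -32), (-32, 32, 17), (17, 36, -28), (-28, 20, 25), (25, 30, -23), (-23, 16, 32), (32, 48, -7), (-7, 50, 25), (25, 50, -7), … (4 more)
river cycle of g (length 8): (25, 40, -16), (-16, 56, 1), (1, 56, -16), (-16, 40, 25), (25, 10, -31), (-31, 52, 4), (4, 52, -31), (-31, 10, 25)
cycles differ ⇒ inequivalent

no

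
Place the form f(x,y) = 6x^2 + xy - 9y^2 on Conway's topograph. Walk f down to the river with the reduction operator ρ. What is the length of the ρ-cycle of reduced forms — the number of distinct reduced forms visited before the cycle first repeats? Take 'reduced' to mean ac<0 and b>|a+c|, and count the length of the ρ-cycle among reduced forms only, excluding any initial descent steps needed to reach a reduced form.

D = 217, ⌊√D⌋ = 14
descent: ρ → (-9,-1,6)
descent: ρ → (6,13,-2)  [lands on river]
river: ρ → (-2,11,12)
river: ρ → (12,13,-1)
river: ρ → (-1,13,12)
river: ρ → (12,11,-2)
river: ρ → (-2,13,6)
river: ρ → (6,11,-4)
river: ρ → (-4,13,3)
river: ρ → (3,11,-8)
river: ρ → (-8,5,6)
river: ρ → (6,7,-7)
river: ρ → (-7,7,6)
river: ρ → (6,5,-8)
river: ρ → (-8,11,3)
river: ρ → (3,13,-4)
river: ρ → (-4,11,6)
ρ-cycle length = 16 (tail of 2 descent steps not counted)

16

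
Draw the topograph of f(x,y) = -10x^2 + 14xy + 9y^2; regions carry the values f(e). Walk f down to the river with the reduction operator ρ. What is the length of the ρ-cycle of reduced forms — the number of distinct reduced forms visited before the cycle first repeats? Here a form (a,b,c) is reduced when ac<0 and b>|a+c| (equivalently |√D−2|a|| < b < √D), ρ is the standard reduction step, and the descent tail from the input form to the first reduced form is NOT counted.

D = 556, ⌊√D⌋ = 23
river: ρ → (9,22,-2)
river: ρ → (-2,22,9)
river: ρ → (9,14,-10)
river: ρ → (-10,6,13)
river: ρ → (13,20,-3)
river: ρ → (-3,22,6)
river: ρ → (6,14,-15)
river: ρ → (-15,16,5)
river: ρ → (5,14,-18)
river: ρ → (-18,22,1)
river: ρ → (1,22,-18)
river: ρ → (-18,14,5)
river: ρ → (5,16,-15)
river: ρ → (-15,14,6)
river: ρ → (6,22,-3)
river: ρ → (-3,20,13)
river: ρ → (13,6,-10)
river: ρ → (-10,14,9)
ρ-cycle length = 18 (tail of 0 descent steps not counted)

18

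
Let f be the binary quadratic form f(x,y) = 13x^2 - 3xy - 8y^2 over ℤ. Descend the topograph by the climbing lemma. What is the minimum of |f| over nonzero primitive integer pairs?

descent: ρ → (-8,19,2)  [lands on river]
river: ρ → (2,17,-17)
river: ρ → (-17,17,2)
river: ρ → (2,19,-8)
river: ρ → (-8,13,8)
river: ρ → (8,19,-2)
river: ρ → (-2,17,17)
river: ρ → (17,17,-2)
river: ρ → (-2,19,8)
river: ρ → (8,13,-8)
closes: descent 1, river 10
min |a| on river = 2

2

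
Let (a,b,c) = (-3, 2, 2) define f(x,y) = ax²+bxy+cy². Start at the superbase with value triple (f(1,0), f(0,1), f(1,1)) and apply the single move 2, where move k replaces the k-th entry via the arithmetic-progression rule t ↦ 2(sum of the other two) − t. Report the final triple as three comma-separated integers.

start (-3,2,1) = (f(1,0),f(0,1),f(1,1))
replace slot 2: 2·((-3)+1) − 2 = -6 → (-3,-6,1)

-3,-6,1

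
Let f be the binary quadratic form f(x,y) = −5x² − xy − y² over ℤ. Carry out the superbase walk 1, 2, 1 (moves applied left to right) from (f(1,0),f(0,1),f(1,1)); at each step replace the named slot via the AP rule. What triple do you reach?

start (-5,-1,-7) = (f(1,0),f(0,1),f(1,1))
replace slot 1: 2·((-1)+(-7)) − (-5) = -11 → (-11,-1,-7)
replace slot 2: 2·((-11)+(-7)) − (-1) = -35 → (-11,-35,-7)
replace slot 1: 2·((-35)+(-7)) − (-11) = -73 → (-73,-35,-7)

-73,-35,-7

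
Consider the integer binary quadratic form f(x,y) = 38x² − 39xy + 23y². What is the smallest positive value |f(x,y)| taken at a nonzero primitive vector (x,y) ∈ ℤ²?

translate: b→37 (≡-39 mod 76), so (38,-39,23)→(38,37,22)
flip: (38,37,22)→(22,-37,38)
translate: b→7 (≡-37 mod 44), so (22,-37,38)→(22,7,23)
reduced (well bottom): (22,7,23) with a≤c, −a<b≤a
well minimum = a = 22

22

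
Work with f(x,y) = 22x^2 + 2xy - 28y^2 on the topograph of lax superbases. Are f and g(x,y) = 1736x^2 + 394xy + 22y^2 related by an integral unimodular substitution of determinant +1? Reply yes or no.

D₁ = 2468, D₂ = 2468
river cycle of f (length 34): (22, 46, -4), (-4, 42, 44), (44, 46, -2), (-2, 46, 44), (44, 42, -4), (-4, 46, 22), (22, 42, -8), (-8, 38, 32), (32, 26, -14), (-14, 30, 28), … (24 more)
river cycle of g (length 34): (22, 46, -4), (-4, 42, 44), (44, 46, -2), (-2, 46, 44), (44, 42, -4), (-4, 46, 22), (22, 42, -8), (-8, 38, 32), (32, 26, -14), (-14, 30, 28), … (24 more)
cycles coincide ⇒ equivalent

yes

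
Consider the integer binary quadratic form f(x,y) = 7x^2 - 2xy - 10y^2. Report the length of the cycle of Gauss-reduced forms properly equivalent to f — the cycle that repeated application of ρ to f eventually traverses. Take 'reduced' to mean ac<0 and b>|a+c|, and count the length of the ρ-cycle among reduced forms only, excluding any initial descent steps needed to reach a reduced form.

D = 284, ⌊√D⌋ = 16
descent: ρ → (-10,2,7)
descent: ρ → (7,12,-5)  [lands on river]
river: ρ → (-5,8,11)
river: ρ → (11,14,-2)
river: ρ → (-2,14,11)
river: ρ → (11,8,-5)
river: ρ → (-5,12,7)
river: ρ → (7,16,-1)
river: ρ → (-1,16,7)
ρ-cycle length = 8 (tail of 2 descent steps not counted)

8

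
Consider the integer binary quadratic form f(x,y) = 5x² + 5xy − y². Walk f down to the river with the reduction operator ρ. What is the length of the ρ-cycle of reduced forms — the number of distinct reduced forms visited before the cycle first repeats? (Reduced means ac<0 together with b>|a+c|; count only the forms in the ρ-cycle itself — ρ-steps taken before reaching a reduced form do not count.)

D = 45, ⌊√D⌋ = 6
river: ρ → (-1,5,5)
river: ρ → (5,5,-1)
ρ-cycle length = 2 (tail of 0 descent steps not counted)

2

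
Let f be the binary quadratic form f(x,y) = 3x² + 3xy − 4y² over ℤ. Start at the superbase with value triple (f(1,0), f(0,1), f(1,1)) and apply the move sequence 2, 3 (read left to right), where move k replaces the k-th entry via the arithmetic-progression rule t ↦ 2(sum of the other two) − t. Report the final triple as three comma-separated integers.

start (3,-4,2) = (f(1,0),f(0,1),f(1,1))
replace slot 2: 2·(3+2) − (-4) = 14 → (3,14,2)
replace slot 3: 2·(3+14) − 2 = 32 → (3,14,32)

3,14,32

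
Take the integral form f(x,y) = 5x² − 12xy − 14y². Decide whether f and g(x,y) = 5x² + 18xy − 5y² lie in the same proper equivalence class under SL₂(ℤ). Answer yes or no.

D₁ = 424, D₂ = 424
river cycle of f (length 14): (-14, 12, 5), (5, 18, -5), (-5, 12, 14), (14, 16, -3), (-3, 20, 2), (2, 20, -3), (-3, 16, 14), (14, 12, -5), (-5, 18, 5), (5, 12, -14), … (4 more)
river cycle of g (length 14): (-5, 12, 14), (14, 16, -3), (-3, 20, 2), (2, 20, -3), (-3, 16, 14), (14, 12, -5), (-5, 18, 5), (5, 12, -14), (-14, 16, 3), (3, 20, -2), … (4 more)
cycles coincide ⇒ equivalent

yes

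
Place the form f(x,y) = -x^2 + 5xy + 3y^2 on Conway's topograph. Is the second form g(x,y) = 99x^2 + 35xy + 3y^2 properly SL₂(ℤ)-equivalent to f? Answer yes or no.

D₁ = 37, D₂ = 37
river cycle of f (length 6): (3, 1, -3), (-3, 5, 1), (1, 5, -3), (-3, 1, 3), (3, 5, -1), (-1, 5, 3)
river cycle of g (length 6): (3, 1, -3), (-3, 5, 1), (1, 5, -3), (-3, 1, 3), (3, 5, -1), (-1, 5, 3)
cycles coincide ⇒ equivalent

yes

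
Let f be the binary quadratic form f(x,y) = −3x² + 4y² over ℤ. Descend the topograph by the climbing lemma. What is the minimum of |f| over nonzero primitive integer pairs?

descent: ρ → (4,0,-3)
descent: ρ → (-3,6,1)  [lands on river]
river: ρ → (1,6,-3)
closes: descent 2, river 2
min |a| on river = 1

1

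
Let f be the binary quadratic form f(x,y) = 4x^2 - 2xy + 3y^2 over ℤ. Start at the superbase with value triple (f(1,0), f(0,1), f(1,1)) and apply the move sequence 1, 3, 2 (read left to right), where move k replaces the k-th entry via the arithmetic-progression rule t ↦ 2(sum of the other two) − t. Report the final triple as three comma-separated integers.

start (4,3,5) = (f(1,0),f(0,1),f(1,1))
replace slot 1: 2·(3+5) − 4 = 12 → (12,3,5)
replace slot 3: 2·(12+3) − 5 = 25 → (12,3,25)
replace slot 2: 2·(12+25) − 3 = 71 → (12,71,25)

12,71,25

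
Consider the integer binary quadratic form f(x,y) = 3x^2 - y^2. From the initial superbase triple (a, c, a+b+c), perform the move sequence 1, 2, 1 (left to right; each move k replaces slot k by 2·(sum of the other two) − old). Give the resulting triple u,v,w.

start (3,-1,2) = (f(1,0),f(0,1),f(1,1))
replace slot 1: 2·((-1)+2) − 3 = -1 → (-1,-1,2)
replace slot 2: 2·((-1)+2) − (-1) = 3 → (-1,3,2)
replace slot 1: 2·(3+2) − (-1) = 11 → (11,3,2)

11,3,2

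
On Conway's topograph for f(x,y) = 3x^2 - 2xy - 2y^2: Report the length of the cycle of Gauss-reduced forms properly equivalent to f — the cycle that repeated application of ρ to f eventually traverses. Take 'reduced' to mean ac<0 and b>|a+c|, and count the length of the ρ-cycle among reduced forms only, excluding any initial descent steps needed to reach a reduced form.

D = 28, ⌊√D⌋ = 5
descent: ρ → (-2,2,3)  [lands on river]
river: ρ → (3,4,-1)
river: ρ → (-1,4,3)
river: ρ → (3,2,-2)
ρ-cycle length = 4 (tail of 1 descent step not counted)

4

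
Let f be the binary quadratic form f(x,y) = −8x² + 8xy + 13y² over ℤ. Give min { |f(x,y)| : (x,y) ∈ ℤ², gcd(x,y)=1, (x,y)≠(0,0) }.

river: ρ → (13,18,-3)
river: ρ → (-3,18,13)
river: ρ → (13,8,-8)
river: ρ → (-8,8,13)
closes: descent 0, river 4
min |a| on river = 3

3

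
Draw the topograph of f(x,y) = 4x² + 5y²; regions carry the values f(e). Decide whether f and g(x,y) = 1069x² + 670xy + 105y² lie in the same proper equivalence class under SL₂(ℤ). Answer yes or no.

D₁ = -80, D₂ = -80
f: reduced (well bottom): (4,0,5) with a≤c, −a<b≤a
g: flip: (1069,670,105)→(105,-670,1069)
g: translate: b→-40 (≡-670 mod 210), so (105,-670,1069)→(105,-40,4)
g: flip: (105,-40,4)→(4,40,105)
g: translate: b→0 (≡40 mod 8), so (4,40,105)→(4,0,5)
g: reduced (well bottom): (4,0,5) with a≤c, −a<b≤a
reduced forms (4, 0, 5) vs (4, 0, 5) ⇒ equivalent

yes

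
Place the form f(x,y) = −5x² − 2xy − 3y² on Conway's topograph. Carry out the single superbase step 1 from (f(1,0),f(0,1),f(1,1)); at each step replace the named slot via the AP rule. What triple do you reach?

start (-5,-3,-10) = (f(1,0),f(0,1),f(1,1))
replace slot 1: 2·((-3)+(-10)) − (-5) = -21 → (-21,-3,-10)

-21,-3,-10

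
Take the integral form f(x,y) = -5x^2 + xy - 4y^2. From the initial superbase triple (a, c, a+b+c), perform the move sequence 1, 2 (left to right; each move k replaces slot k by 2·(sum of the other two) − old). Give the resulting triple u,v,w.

start (-5,-4,-8) = (f(1,0),f(0,1),f(1,1))
replace slot 1: 2·((-4)+(-8)) − (-5) = -19 → (-19,-4,-8)
replace slot 2: 2·((-19)+(-8)) − (-4) = -50 → (-19,-50,-8)

-19,-50,-8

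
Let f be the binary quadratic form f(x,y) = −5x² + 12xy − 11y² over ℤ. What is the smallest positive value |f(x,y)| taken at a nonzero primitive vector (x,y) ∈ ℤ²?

translate: b→-2 (≡-12 mod 10), so (5,-12,11)→(5,-2,4)
flip: (5,-2,4)→(4,2,5)
reduced (well bottom): (4,2,5) with a≤c, −a<b≤a
well minimum |f| = |-4| = 4 (negative-definite)

4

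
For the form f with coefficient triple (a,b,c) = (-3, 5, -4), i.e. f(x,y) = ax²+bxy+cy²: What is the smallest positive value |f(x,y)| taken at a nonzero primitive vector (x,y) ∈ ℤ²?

translate: b→1 (≡-5 mod 6), so (3,-5,4)→(3,1,2)
flip: (3,1,2)→(2,-1,3)
reduced (well bottom): (2,-1,3) with a≤c, −a<b≤a
well minimum |f| = |-2| = 2 (negative-definite)

2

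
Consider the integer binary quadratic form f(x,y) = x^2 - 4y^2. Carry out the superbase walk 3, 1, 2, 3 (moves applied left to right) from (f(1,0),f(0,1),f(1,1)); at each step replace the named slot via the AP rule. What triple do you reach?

start (1,-4,-3) = (f(1,0),f(0,1),f(1,1))
replace slot 3: 2·(1+(-4)) − (-3) = -3 → (1,-4,-3)
replace slot 1: 2·((-4)+(-3)) − 1 = -15 → (-15,-4,-3)
replace slot 2: 2·((-15)+(-3)) − (-4) = -32 → (-15,-32,-3)
replace slot 3: 2·((-15)+(-32)) − (-3) = -91 → (-15,-32,-91)

-15,-32,-91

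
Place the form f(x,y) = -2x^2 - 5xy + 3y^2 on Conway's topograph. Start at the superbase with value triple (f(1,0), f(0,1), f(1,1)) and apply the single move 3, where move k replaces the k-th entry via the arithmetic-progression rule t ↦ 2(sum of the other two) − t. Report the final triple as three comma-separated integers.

start (-2,3,-4) = (f(1,0),f(0,1),f(1,1))
replace slot 3: 2·((-2)+3) − (-4) = 6 → (-2,3,6)

-2,3,6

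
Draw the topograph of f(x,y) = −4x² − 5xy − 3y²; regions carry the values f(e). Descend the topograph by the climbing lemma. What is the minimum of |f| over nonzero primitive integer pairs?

translate: b→-3 (≡5 mod 8), so (4,5,3)→(4,-3,2)
flip: (4,-3,2)→(2,3,4)
translate: b→-1 (≡3 mod 4), so (2,3,4)→(2,-1,3)
reduced (well bottom): (2,-1,3) with a≤c, −a<b≤a
well minimum |f| = |-2| = 2 (negative-definite)

2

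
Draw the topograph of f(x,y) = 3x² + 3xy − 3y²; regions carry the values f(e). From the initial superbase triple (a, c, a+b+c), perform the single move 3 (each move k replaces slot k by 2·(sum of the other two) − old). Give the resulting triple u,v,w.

start (3,-3,3) = (f(1,0),f(0,1),f(1,1))
replace slot 3: 2·(3+(-3)) − 3 = -3 → (3,-3,-3)

3,-3,-3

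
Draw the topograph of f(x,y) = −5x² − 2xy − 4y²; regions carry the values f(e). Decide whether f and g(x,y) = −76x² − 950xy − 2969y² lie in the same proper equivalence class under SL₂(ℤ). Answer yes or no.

D₁ = -76, D₂ = -76
f is negative-definite; reduce −f:
−f: flip: (5,2,4)→(4,-2,5)
−f: reduced (well bottom): (4,-2,5) with a≤c, −a<b≤a
flip sign back: reduced form of f is (-4,2,-5)
g is negative-definite; reduce −g:
−g: translate: b→38 (≡950 mod 152), so (76,950,2969)→(76,38,5)
−g: flip: (76,38,5)→(5,-38,76)
−g: translate: b→2 (≡-38 mod 10), so (5,-38,76)→(5,2,4)
−g: flip: (5,2,4)→(4,-2,5)
−g: reduced (well bottom): (4,-2,5) with a≤c, −a<b≤a
flip sign back: reduced form of g is (-4,2,-5)
reduced forms (-4, 2, -5) vs (-4, 2, -5) ⇒ equivalent

yes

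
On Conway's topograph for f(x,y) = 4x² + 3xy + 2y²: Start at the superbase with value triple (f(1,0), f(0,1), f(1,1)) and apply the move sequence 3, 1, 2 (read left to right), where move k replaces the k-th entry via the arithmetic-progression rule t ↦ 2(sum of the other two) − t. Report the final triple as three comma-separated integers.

start (4,2,9) = (f(1,0),f(0,1),f(1,1))
replace slot 3: 2·(4+2) − 9 = 3 → (4,2,3)
replace slot 1: 2·(2+3) − 4 = 6 → (6,2,3)
replace slot 2: 2·(6+3) − 2 = 16 → (6,16,3)

6,16,3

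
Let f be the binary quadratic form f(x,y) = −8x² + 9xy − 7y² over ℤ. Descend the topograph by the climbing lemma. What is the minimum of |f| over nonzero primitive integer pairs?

translate: b→7 (≡-9 mod 16), so (8,-9,7)→(8,7,6)
flip: (8,7,6)→(6,-7,8)
translate: b→5 (≡-7 mod 12), so (6,-7,8)→(6,5,7)
reduced (well bottom): (6,5,7) with a≤c, −a<b≤a
well minimum |f| = |-6| = 6 (negative-definite)

6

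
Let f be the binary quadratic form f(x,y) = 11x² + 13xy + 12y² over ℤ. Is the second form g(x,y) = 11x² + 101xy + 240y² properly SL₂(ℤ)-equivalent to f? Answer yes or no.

D₁ = -359, D₂ = -359
f: translate: b→-9 (≡13 mod 22), so (11,13,12)→(11,-9,10)
f: flip: (11,-9,10)→(10,9,11)
f: reduced (well bottom): (10,9,11) with a≤c, −a<b≤a
g: translate: b→-9 (≡101 mod 22), so (11,101,240)→(11,-9,10)
g: flip: (11,-9,10)→(10,9,11)
g: reduced (well bottom): (10,9,11) with a≤c, −a<b≤a
reduced forms (10, 9, 11) vs (10, 9, 11) ⇒ equivalent

yes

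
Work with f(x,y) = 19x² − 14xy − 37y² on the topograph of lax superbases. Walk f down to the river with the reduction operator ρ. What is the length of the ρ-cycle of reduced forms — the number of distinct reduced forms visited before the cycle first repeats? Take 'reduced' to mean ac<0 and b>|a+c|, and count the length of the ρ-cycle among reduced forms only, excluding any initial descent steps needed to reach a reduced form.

D = 3008, ⌊√D⌋ = 54
descent: ρ → (-37,14,19)
descent: ρ → (19,24,-32)  [lands on river]
river: ρ → (-32,40,11)
river: ρ → (11,48,-16)
river: ρ → (-16,48,11)
river: ρ → (11,40,-32)
river: ρ → (-32,24,19)
river: ρ → (19,52,-4)
river: ρ → (-4,52,19)
ρ-cycle length = 8 (tail of 2 descent steps not counted)

8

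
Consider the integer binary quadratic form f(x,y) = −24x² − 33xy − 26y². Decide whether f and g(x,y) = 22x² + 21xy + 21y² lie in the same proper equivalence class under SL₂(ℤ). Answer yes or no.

D₁ = -1407, D₂ = -1407
f is negative-definite; reduce −f:
−f: translate: b→-15 (≡33 mod 48), so (24,33,26)→(24,-15,17)
−f: flip: (24,-15,17)→(17,15,24)
−f: reduced (well bottom): (17,15,24) with a≤c, −a<b≤a
flip sign back: reduced form of f is (-17,-15,-24)
g: flip: (22,21,21)→(21,-21,22)
g: translate: b→21 (≡-21 mod 42), so (21,-21,22)→(21,21,22)
g: reduced (well bottom): (21,21,22) with a≤c, −a<b≤a
reduced forms (-17, -15, -24) vs (21, 21, 22) ⇒ inequivalent

no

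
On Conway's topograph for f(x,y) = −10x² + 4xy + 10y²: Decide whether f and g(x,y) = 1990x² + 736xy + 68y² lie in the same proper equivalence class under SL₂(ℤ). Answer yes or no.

D₁ = 416, D₂ = 416
river cycle of f (length 6): (10, 16, -4), (-4, 16, 10), (10, 4, -10), (-10, 16, 4), (4, 16, -10), (-10, 4, 10)
river cycle of g (length 6): (10, 16, -4), (-4, 16, 10), (10, 4, -10), (-10, 16, 4), (4, 16, -10), (-10, 4, 10)
cycles coincide ⇒ equivalent

yes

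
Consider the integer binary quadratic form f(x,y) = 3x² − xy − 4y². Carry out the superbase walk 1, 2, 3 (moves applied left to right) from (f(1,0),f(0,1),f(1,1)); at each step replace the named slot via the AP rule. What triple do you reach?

start (3,-4,-2) = (f(1,0),f(0,1),f(1,1))
replace slot 1: 2·((-4)+(-2)) − 3 = -15 → (-15,-4,-2)
replace slot 2: 2·((-15)+(-2)) − (-4) = -30 → (-15,-30,-2)
replace slot 3: 2·((-15)+(-30)) − (-2) = -88 → (-15,-30,-88)

-15,-30,-88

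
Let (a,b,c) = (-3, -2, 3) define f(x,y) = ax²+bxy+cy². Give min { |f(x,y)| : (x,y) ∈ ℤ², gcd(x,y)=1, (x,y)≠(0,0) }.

descent: ρ → (3,2,-3)  [lands on river]
river: ρ → (-3,4,2)
river: ρ → (2,4,-3)
river: ρ → (-3,2,3)
river: ρ → (3,4,-2)
river: ρ → (-2,4,3)
closes: descent 1, river 6
min |a| on river = 2

2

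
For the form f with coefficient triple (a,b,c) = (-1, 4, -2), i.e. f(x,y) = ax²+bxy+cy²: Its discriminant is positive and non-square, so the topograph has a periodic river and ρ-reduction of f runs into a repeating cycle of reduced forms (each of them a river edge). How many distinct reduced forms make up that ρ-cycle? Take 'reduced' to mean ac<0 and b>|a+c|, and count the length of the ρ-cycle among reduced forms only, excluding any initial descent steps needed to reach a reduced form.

D = 8, ⌊√D⌋ = 2
descent: ρ → (-2,0,1)
descent: ρ → (1,2,-1)  [lands on river]
river: ρ → (-1,2,1)
ρ-cycle length = 2 (tail of 2 descent steps not counted)

2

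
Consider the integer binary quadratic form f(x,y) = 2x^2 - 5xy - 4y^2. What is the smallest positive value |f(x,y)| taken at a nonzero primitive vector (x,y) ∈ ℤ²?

descent: ρ → (-4,5,2)  [lands on river]
river: ρ → (2,7,-1)
river: ρ → (-1,7,2)
river: ρ → (2,5,-4)
river: ρ → (-4,3,3)
river: ρ → (3,3,-4)
closes: descent 1, river 6
min |a| on river = 1

1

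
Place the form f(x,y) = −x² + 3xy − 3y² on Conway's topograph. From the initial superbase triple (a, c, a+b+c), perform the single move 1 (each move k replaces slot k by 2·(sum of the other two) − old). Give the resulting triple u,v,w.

start (-1,-3,-1) = (f(1,0),f(0,1),f(1,1))
replace slot 1: 2·((-3)+(-1)) − (-1) = -7 → (-7,-3,-1)

-7,-3,-1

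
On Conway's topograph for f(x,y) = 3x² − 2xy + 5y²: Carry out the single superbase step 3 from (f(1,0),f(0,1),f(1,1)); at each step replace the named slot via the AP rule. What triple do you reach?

start (3,5,6) = (f(1,0),f(0,1),f(1,1))
replace slot 3: 2·(3+5) − 6 = 10 → (3,5,10)

3,5,10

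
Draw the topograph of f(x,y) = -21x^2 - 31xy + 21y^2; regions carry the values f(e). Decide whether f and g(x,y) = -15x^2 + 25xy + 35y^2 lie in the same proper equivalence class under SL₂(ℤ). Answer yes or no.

D₁ = 2725, D₂ = 2725
river cycle of f (length 10): (21, 31, -21), (-21, 11, 31), (31, 51, -1), (-1, 51, 31), (31, 11, -21), (-21, 31, 21), (21, 11, -31), (-31, 51, 1), (1, 51, -31), (-31, 11, 21)
river cycle of g (length 14): (35, 45, -5), (-5, 45, 35), (35, 25, -15), (-15, 35, 25), (25, 15, -25), (-25, 35, 15), (15, 25, -35), (-35, 45, 5), (5, 45, -35), (-35, 25, 15), … (4 more)
cycles differ ⇒ inequivalent

no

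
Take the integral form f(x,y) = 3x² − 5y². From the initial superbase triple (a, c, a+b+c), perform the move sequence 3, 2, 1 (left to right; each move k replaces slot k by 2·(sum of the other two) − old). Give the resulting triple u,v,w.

start (3,-5,-2) = (f(1,0),f(0,1),f(1,1))
replace slot 3: 2·(3+(-5)) − (-2) = -2 → (3,-5,-2)
replace slot 2: 2·(3+(-2)) − (-5) = 7 → (3,7,-2)
replace slot 1: 2·(7+(-2)) − 3 = 7 → (7,7,-2)

7,7,-2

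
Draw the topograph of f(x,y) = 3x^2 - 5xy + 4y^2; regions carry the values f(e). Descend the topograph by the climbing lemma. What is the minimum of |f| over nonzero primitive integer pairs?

translate: b→1 (≡-5 mod 6), so (3,-5,4)→(3,1,2)
flip: (3,1,2)→(2,-1,3)
reduced (well bottom): (2,-1,3) with a≤c, −a<b≤a
well minimum = a = 2

2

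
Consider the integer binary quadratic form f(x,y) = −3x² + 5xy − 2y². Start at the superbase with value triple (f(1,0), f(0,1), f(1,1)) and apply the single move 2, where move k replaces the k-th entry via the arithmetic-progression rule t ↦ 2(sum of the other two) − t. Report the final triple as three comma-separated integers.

start (-3,-2,0) = (f(1,0),f(0,1),f(1,1))
replace slot 2: 2·((-3)+0) − (-2) = -4 → (-3,-4,0)

-3,-4,0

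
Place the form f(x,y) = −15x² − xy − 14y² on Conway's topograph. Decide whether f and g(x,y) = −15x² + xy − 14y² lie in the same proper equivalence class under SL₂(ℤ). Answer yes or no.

D₁ = -839, D₂ = -839
f is negative-definite; reduce −f:
−f: flip: (15,1,14)→(14,-1,15)
−f: reduced (well bottom): (14,-1,15) with a≤c, −a<b≤a
flip sign back: reduced form of f is (-14,1,-15)
g is negative-definite; reduce −g:
−g: flip: (15,-1,14)→(14,1,15)
−g: reduced (well bottom): (14,1,15) with a≤c, −a<b≤a
flip sign back: reduced form of g is (-14,-1,-15)
reduced forms (-14, 1, -15) vs (-14, -1, -15) ⇒ inequivalent

no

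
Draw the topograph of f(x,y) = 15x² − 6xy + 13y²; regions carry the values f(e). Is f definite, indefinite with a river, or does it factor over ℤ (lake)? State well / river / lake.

D = b²−4ac = (-6)² − 4·15·13 = -744
D < 0 ⇒ definite ⇒ every region one sign ⇒ single well

well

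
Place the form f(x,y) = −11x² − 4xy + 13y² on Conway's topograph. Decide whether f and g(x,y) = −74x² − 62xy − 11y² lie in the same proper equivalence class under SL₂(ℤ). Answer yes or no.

D₁ = 588, D₂ = 588
river cycle of f (length 6): (13, 4, -11), (-11, 18, 6), (6, 18, -11), (-11, 4, 13), (13, 22, -2), (-2, 22, 13)
river cycle of g (length 6): (-11, 18, 6), (6, 18, -11), (-11, 4, 13), (13, 22, -2), (-2, 22, 13), (13, 4, -11)
cycles coincide ⇒ equivalent

yes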